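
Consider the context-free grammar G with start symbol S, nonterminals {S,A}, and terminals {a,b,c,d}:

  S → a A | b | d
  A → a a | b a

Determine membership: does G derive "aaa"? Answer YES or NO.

CNF form of G:
  S -> T0 A | b | d
  A -> T0 T0 | T1 T0
  T0 -> a
  T1 -> b

Fill CYK table bottom-up:
  cell(0,0) a: {T0}  orig:{}
  cell(1,1) a: {T0}  orig:{}
  cell(2,2) a: {T0}  orig:{}
  cell(0,1) aa: {A}
  cell(1,2) aa: {A}
  cell(0,2) aaa: {S}

S ∈ T[0,2] ⇒ YES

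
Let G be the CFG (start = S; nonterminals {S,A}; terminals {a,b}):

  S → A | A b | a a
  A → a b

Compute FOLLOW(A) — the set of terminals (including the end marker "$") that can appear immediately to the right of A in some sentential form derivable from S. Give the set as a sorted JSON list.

FIRST iteration:
round 1:
  A via A→a b: +{a}
  S via S→A: +{a}
  FIRST(S)={a}  FIRST(A)={a}
round 2: (stable)
  FIRST(S)={a}  FIRST(A)={a}

FOLLOW iteration:
seed FOLLOW(S) with $
pass 1:
  S→A: FOLLOW(A) ⊇ FOLLOW(S) ⊇ {$}; new: +{$}
  S→A b: FOLLOW(A) ⊇ FIRST(b) = {b}; new: +{b}
  FOLLOW[S]={$}  FOLLOW[A]={$,b}
pass 2: (stable)
  FOLLOW[S]={$}  FOLLOW[A]={$,b}

FOLLOW(A) = ["$", "b"]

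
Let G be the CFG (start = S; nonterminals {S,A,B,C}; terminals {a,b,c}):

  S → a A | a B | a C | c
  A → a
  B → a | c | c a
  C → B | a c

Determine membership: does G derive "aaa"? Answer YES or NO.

Convert to CNF:
  S -> T1 A | T1 B | T1 C | c
  A -> a
  B -> T0 T1 | a | c
  C -> T0 T1 | T1 T0 | a | c
  T0 -> c
  T1 -> a

Fill CYK table bottom-up:
  [0..0]={A,B,C,T1}  "a"  orig:{A,B,C}
  [1..1]={A,B,C,T1}  "a"  orig:{A,B,C}
  [2..2]={A,B,C,T1}  "a"  orig:{A,B,C}
  [0..1]={S}  "aa"
  [1..2]={S}  "aa"
  [0..2]=∅  "aaa"

S ∉ T[0,2] ⇒ NO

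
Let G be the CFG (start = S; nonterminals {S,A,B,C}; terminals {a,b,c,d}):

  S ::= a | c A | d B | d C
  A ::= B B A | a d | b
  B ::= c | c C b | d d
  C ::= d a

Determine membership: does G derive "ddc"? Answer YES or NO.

CNF form of G:
  S -> T1 B | T1 C | T2 A | a
  A -> B X4 | T0 T1 | b
  B -> T1 T1 | T2 X5 | c
  C -> T1 T0
  T0 -> a
  T1 -> d
  T2 -> c
  T3 -> b
  X4 -> B A
  X5 -> C T3

CYK table (by increasing span):
  T[0,0] 'd' = {T1}  orig:{}
  T[1,1] 'd' = {T1}  orig:{}
  T[2,2] 'c' = {B,T2}  orig:{B}
  T[0,1] 'dd' = {B}
  T[1,2] 'dc' = {S}
  T[0,2] 'ddc' = ∅

S ∉ T[0,2] ⇒ NO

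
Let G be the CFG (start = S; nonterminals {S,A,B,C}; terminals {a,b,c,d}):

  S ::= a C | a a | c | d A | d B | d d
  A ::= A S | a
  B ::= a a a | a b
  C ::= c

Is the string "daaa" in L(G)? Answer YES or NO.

CNF form of G:
  S -> T0 C | T0 T0 | T2 A | T2 B | T2 T2 | c
  A -> A S | a
  B -> T0 T1 | T0 X3
  C -> c
  T0 -> a
  T1 -> b
  T2 -> d
  X3 -> T0 T0

Fill CYK table bottom-up:
  cell(0,0) d: {T2}  orig:{}
  cell(1,1) a: {A,T0}  orig:{A}
  cell(2,2) a: {A,T0}  orig:{A}
  cell(3,3) a: {A,T0}  orig:{A}
  cell(0,1) da: {S}
  cell(1,2) aa: {S,X3}  orig:{S}
  cell(2,3) aa: {S,X3}  orig:{S}
  cell(0,2) daa: ∅
  cell(1,3) aaa: {A,B}
  cell(0,3) daaa: {S}

S ∈ T[0,3] ⇒ YES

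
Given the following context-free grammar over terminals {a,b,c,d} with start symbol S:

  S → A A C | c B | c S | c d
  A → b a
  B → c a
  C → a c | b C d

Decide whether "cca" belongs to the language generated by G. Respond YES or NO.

CNF form of G:
  S -> A X5 | T2 B | T2 S | T2 T3
  A -> T0 T1
  B -> T2 T1
  C -> T0 X4 | T1 T2
  T0 -> b
  T1 -> a
  T2 -> c
  T3 -> d
  X4 -> C T3
  X5 -> A C

CYK table (by increasing span):
  T[0,0] 'c' = {T2}  orig:{}
  T[1,1] 'c' = {T2}  orig:{}
  T[2,2] 'a' = {T1}  orig:{}
  T[0,1] 'cc' = ∅
  T[1,2] 'ca' = {B}
  T[0,2] 'cca' = {S}

S ∈ T[0,2] ⇒ YES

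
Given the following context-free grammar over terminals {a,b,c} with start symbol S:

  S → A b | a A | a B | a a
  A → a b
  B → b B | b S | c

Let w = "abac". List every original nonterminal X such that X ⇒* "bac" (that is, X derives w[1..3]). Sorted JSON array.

Convert to CNF:
  S -> A T1 | T0 A | T0 B | T0 T0
  A -> T0 T1
  B -> T1 B | T1 S | c
  T0 -> a
  T1 -> b

Fill CYK table bottom-up (cells [i..j] with 1 ≤ i ≤ j ≤ 3 only):
  T[1,1] 'b' = {T1}  orig:{}
  T[2,2] 'a' = {T0}  orig:{}
  T[3,3] 'c' = {B}
  T[1,2] 'ba' = ∅
  T[2,3] 'ac' = {S}
  T[1,3] 'bac' = {B}

Original NTs in T[1,3] deriving "bac": ["B"]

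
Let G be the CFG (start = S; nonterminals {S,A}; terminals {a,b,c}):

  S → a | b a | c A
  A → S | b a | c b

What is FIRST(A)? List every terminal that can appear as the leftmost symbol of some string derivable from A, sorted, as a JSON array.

Compute FIRST by fixpoint:
round 1:
  A via A→b a: +{b}
  A via A→c b: +{c}
  S via S→a: +{a}
  S via S→b a: +{b}
  S via S→c A: +{c}
  S: {a,b,c}  A: {b,c}
round 2:
  A via A→S: +{a}
  S: {a,b,c}  A: {a,b,c}
round 3: — fixpoint
  S: {a,b,c}  A: {a,b,c}

FIRST(A) = ["a", "b", "c"]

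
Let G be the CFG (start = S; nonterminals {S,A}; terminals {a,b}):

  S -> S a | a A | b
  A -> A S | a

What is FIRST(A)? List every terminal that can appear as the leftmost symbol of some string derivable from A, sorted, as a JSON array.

FIRST iteration:
iter 1:
  A via A→a: +{a}
  S via S→a A: +{a}
  S via S→b: +{b}
  FIRST[S]={a,b}  FIRST[A]={a}
iter 2: (stable)
  FIRST[S]={a,b}  FIRST[A]={a}

FIRST(A) = ["a"]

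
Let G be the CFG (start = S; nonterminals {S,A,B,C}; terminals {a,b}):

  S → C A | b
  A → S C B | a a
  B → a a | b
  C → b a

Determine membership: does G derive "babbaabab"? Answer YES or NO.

Convert to CNF:
  S -> C A | b
  A -> S X2 | T0 T0
  B -> T0 T0 | b
  C -> T1 T0
  T0 -> a
  T1 -> b
  X2 -> C B

CYK table (by increasing span):
  cell(0,0) b: {B,S,T1}  orig:{B,S}
  cell(1,1) a: {T0}  orig:{}
  cell(2,2) b: {B,S,T1}  orig:{B,S}
  cell(3,3) b: {B,S,T1}  orig:{B,S}
  cell(4,4) a: {T0}  orig:{}
  cell(5,5) a: {T0}  orig:{}
  cell(6,6) b: {B,S,T1}  orig:{B,S}
  cell(7,7) a: {T0}  orig:{}
  cell(8,8) b: {B,S,T1}  orig:{B,S}
  cell(0,1) ba: {C}
  cell(1,2) ab: ∅
  cell(2,3) bb: ∅
  cell(3,4) ba: {C}
  cell(4,5) aa: {A,B}
  cell(5,6) ab: ∅
  cell(6,7) ba: {C}
  cell(7,8) ab: ∅
  cell(0,2) bab: {X2}  orig:{}
  cell(1,3) abb: ∅
  cell(2,4) bba: ∅
  cell(3,5) baa: ∅
  cell(4,6) aab: ∅
  cell(5,7) aba: ∅
  cell(6,8) bab: {X2}  orig:{}
  cell(0,3) babb: ∅
  cell(1,4) abba: ∅
  cell(2,5) bbaa: ∅
  cell(3,6) baab: ∅
  cell(4,7) aaba: ∅
  cell(5,8) abab: ∅
  cell(0,4) babba: ∅
  cell(1,5) abbaa: ∅
  cell(2,6) bbaab: ∅
  cell(3,7) baaba: ∅
  cell(4,8) aabab: ∅
  cell(0,5) babbaa: ∅
  cell(1,6) abbaab: ∅
  cell(2,7) bbaaba: ∅
  cell(3,8) baabab: ∅
  cell(0,6) babbaab: ∅
  cell(1,7) abbaaba: ∅
  cell(2,8) bbaabab: ∅
  cell(0,7) babbaaba: ∅
  cell(1,8) abbaabab: ∅
  cell(0,8) babbaabab: ∅

S ∉ T[0,8] ⇒ NO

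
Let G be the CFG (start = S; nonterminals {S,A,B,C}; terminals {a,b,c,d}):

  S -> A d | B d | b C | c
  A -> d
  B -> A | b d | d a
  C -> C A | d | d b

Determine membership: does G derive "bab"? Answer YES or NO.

CNF form of G:
  S -> A T1 | B T1 | T0 C | c
  A -> d
  B -> T0 T1 | T1 T2 | d
  C -> C A | T1 T0 | d
  T0 -> b
  T1 -> d
  T2 -> a

CYK table (by increasing span):
  T[0,0] 'b' = {T0}  orig:{}
  T[1,1] 'a' = {T2}  orig:{}
  T[2,2] 'b' = {T0}  orig:{}
  T[0,1] 'ba' = ∅
  T[1,2] 'ab' = ∅
  T[0,2] 'bab' = ∅

S ∉ T[0,2] ⇒ NO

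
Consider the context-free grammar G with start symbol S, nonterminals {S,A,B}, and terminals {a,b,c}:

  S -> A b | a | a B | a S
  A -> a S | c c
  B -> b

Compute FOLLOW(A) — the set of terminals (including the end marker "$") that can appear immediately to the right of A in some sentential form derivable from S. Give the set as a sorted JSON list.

Compute FIRST by fixpoint:
iter 1:
  A via A→a S: +{a}
  A via A→c c: +{c}
  B via B→b: +{b}
  S via S→A b: +{a,c}
  S: {a,c}  A: {a,c}  B: {b}
iter 2: (stable)
  S: {a,c}  A: {a,c}  B: {b}

Compute FOLLOW by fixpoint:
FOLLOW(S) := {$}
iter 1:
  S→A b: FOLLOW(A) ⊇ FIRST(b) = {b}; new: +{b}
  S→a B: FOLLOW(B) ⊇ FOLLOW(S) ⊇ {$}; new: +{$}
  FOLLOW[S]={$}  FOLLOW[A]={b}  FOLLOW[B]={$}
iter 2:
  A→a S: FOLLOW(S) ⊇ FOLLOW(A) ⊇ {b}; new: +{b}
  S→a B: FOLLOW(B) ⊇ FOLLOW(S) ⊇ {$,b}; new: +{b}
  FOLLOW[S]={$,b}  FOLLOW[A]={b}  FOLLOW[B]={$,b}
iter 3: (stable)
  FOLLOW[S]={$,b}  FOLLOW[A]={b}  FOLLOW[B]={$,b}

FOLLOW(A) = ["b"]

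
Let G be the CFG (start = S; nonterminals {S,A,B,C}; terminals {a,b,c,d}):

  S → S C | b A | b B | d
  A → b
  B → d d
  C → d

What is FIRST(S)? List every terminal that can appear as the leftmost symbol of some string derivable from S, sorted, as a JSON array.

FIRST iteration:
[1]
  A via A→b: +{b}
  B via B→d d: +{d}
  C via C→d: +{d}
  S via S→b A: +{b}
  S via S→d: +{d}
  FIRST[S]={b,d}  FIRST[A]={b}  FIRST[B]={d}  FIRST[C]={d}
[2] (no change)
  FIRST[S]={b,d}  FIRST[A]={b}  FIRST[B]={d}  FIRST[C]={d}

FIRST(S) = ["b", "d"]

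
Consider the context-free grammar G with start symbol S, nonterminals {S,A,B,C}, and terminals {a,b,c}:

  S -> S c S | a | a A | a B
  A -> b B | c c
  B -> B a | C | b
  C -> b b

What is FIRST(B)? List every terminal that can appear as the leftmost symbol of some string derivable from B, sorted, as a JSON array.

FIRST iteration:
round 1:
  A via A→b B: +{b}
  A via A→c c: +{c}
  B via B→b: +{b}
  C via C→b b: +{b}
  S via S→a: +{a}
  FIRST(S)={a}  FIRST(A)={b,c}  FIRST(B)={b}  FIRST(C)={b}
round 2: — fixpoint
  FIRST(S)={a}  FIRST(A)={b,c}  FIRST(B)={b}  FIRST(C)={b}

FIRST(B) = ["b"]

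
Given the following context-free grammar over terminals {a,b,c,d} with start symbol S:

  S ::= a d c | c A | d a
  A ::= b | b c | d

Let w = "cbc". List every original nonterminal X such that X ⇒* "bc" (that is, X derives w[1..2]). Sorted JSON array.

Convert to CNF:
  S -> T1 A | T2 X4 | T3 T2
  A -> T0 T1 | b | d
  T0 -> b
  T1 -> c
  T2 -> a
  T3 -> d
  X4 -> T3 T1

CYK table (by increasing span) (cells [i..j] with 1 ≤ i ≤ j ≤ 2 only):
  [1..1]={A,T0}  "b"  orig:{A}
  [2..2]={T1}  "c"  orig:{}
  [1..2]={A}  "bc"

Original NTs in T[1,2] deriving "bc": ["A"]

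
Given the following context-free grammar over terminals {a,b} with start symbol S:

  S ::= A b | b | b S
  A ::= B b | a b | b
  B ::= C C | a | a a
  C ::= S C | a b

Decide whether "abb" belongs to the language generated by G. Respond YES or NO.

Convert to CNF:
  S -> A T0 | T0 S | b
  A -> B T0 | T1 T0 | b
  B -> C C | T1 T1 | a
  C -> S C | T1 T0
  T0 -> b
  T1 -> a

CYK table (by increasing span):
  [0..0]={B,T1}  "a"  orig:{B}
  [1..1]={A,S,T0}  "b"  orig:{A,S}
  [2..2]={A,S,T0}  "b"  orig:{A,S}
  [0..1]={A,C}  "ab"
  [1..2]={S}  "bb"
  [0..2]={S}  "abb"

S ∈ T[0,2] ⇒ YES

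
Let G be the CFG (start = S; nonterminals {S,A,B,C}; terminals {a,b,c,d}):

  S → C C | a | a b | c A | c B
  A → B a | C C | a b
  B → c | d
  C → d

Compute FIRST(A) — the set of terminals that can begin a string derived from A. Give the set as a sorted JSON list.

FIRST sets, iterate to fixpoint:
pass 1:
  A via A→a b: +{a}
  B via B→c: +{c}
  B via B→d: +{d}
  C via C→d: +{d}
  S via S→C C: +{d}
  S via S→a: +{a}
  S via S→c A: +{c}
  FIRST(S)={a,c,d}  FIRST(A)={a}  FIRST(B)={c,d}  FIRST(C)={d}
pass 2:
  A via A→B a: +{c,d}
  FIRST(S)={a,c,d}  FIRST(A)={a,c,d}  FIRST(B)={c,d}  FIRST(C)={d}
pass 3: (no change)
  FIRST(S)={a,c,d}  FIRST(A)={a,c,d}  FIRST(B)={c,d}  FIRST(C)={d}

FIRST(A) = ["a", "c", "d"]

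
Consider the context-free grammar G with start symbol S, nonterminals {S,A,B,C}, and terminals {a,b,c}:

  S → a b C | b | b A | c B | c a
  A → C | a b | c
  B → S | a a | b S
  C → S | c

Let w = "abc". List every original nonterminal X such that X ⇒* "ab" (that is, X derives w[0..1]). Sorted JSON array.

Convert to CNF:
  S -> T0 X6 | T1 A | T2 B | T2 T0 | b
  A -> T0 T1 | T0 X3 | T1 A | T2 B | T2 T0 | b | c
  B -> T0 T0 | T0 X4 | T1 A | T1 S | T2 B | T2 T0 | b
  C -> T0 X5 | T1 A | T2 B | T2 T0 | b | c
  T0 -> a
  T1 -> b
  T2 -> c
  X3 -> T1 C
  X4 -> T1 C
  X5 -> T1 C
  X6 -> T1 C

CYK fill (cells [i..j] with 0 ≤ i ≤ j ≤ 1 only):
  T[0,0] 'a' = {T0}  orig:{}
  T[1,1] 'b' = {A,B,C,S,T1}  orig:{A,B,C,S}
  T[0,1] 'ab' = {A}

Original NTs in T[0,1] deriving "ab": ["A"]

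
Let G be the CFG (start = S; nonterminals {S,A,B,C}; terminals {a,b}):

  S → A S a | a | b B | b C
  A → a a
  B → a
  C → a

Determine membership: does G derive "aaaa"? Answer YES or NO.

CNF form of G:
  S -> A X2 | T1 B | T1 C | a
  A -> T0 T0
  B -> a
  C -> a
  T0 -> a
  T1 -> b
  X2 -> S T0

Fill CYK table bottom-up:
  [0..0]={B,C,S,T0}  "a"  orig:{B,C,S}
  [1..1]={B,C,S,T0}  "a"  orig:{B,C,S}
  [2..2]={B,C,S,T0}  "a"  orig:{B,C,S}
  [3..3]={B,C,S,T0}  "a"  orig:{B,C,S}
  [0..1]={A,X2}  "aa"  orig:{A}
  [1..2]={A,X2}  "aa"  orig:{A}
  [2..3]={A,X2}  "aa"  orig:{A}
  [0..2]=∅  "aaa"
  [1..3]=∅  "aaa"
  [0..3]={S}  "aaaa"

S ∈ T[0,3] ⇒ YES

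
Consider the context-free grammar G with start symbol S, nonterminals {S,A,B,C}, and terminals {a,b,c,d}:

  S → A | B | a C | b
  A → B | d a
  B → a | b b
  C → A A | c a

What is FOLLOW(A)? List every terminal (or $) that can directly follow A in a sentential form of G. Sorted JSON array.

Compute FIRST by fixpoint:
iter 1:
  A via A→d a: +{d}
  B via B→a: +{a}
  B via B→b b: +{b}
  C via C→A A: +{d}
  C via C→c a: +{c}
  S via S→A: +{d}
  S via S→B: +{a,b}
  FIRST[S]={a,b,d}  FIRST[A]={d}  FIRST[B]={a,b}  FIRST[C]={c,d}
iter 2:
  A via A→B: +{a,b}
  C via C→A A: +{a,b}
  FIRST[S]={a,b,d}  FIRST[A]={a,b,d}  FIRST[B]={a,b}  FIRST[C]={a,b,c,d}
iter 3: — fixpoint
  FIRST[S]={a,b,d}  FIRST[A]={a,b,d}  FIRST[B]={a,b}  FIRST[C]={a,b,c,d}

FOLLOW sets:
initialize: $ ∈ FOLLOW(S)
pass 1:
  C→A A: FOLLOW(A) ⊇ FIRST(A) = {a,b,d}; new: +{a,b,d}
  S→A: FOLLOW(A) ⊇ FOLLOW(S) ⊇ {$}; new: +{$}
  S→B: FOLLOW(B) ⊇ FOLLOW(S) ⊇ {$}; new: +{$}
  S→a C: FOLLOW(C) ⊇ FOLLOW(S) ⊇ {$}; new: +{$}
  FOLLOW[S]={$}  FOLLOW[A]={$,a,b,d}  FOLLOW[B]={$}  FOLLOW[C]={$}
pass 2:
  A→B: FOLLOW(B) ⊇ FOLLOW(A) ⊇ {$,a,b,d}; new: +{a,b,d}
  FOLLOW[S]={$}  FOLLOW[A]={$,a,b,d}  FOLLOW[B]={$,a,b,d}  FOLLOW[C]={$}
pass 3: (no change)
  FOLLOW[S]={$}  FOLLOW[A]={$,a,b,d}  FOLLOW[B]={$,a,b,d}  FOLLOW[C]={$}

FOLLOW(A) = ["$", "a", "b", "d"]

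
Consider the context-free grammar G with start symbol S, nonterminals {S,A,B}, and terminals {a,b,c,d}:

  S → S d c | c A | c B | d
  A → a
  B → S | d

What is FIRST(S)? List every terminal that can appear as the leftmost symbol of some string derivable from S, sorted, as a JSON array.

Compute FIRST by fixpoint:
[1]
  A via A→a: +{a}
  B via B→d: +{d}
  S via S→c A: +{c}
  S via S→d: +{d}
  S: {c,d}  A: {a}  B: {d}
[2]
  B via B→S: +{c}
  S: {c,d}  A: {a}  B: {c,d}
[3] — fixpoint
  S: {c,d}  A: {a}  B: {c,d}

FIRST(S) = ["c", "d"]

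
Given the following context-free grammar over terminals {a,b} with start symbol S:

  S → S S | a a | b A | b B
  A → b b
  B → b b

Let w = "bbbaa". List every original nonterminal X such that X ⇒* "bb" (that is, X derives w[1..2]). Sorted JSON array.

CNF form of G:
  S -> S S | T0 A | T0 B | T1 T1
  A -> T0 T0
  B -> T0 T0
  T0 -> b
  T1 -> a

CYK table (by increasing span), restricted to cells inside w[1..2]:
  T[1,1] 'b' = {T0}  orig:{}
  T[2,2] 'b' = {T0}  orig:{}
  T[1,2] 'bb' = {A,B}

Original NTs in T[1,2] deriving "bb": ["A", "B"]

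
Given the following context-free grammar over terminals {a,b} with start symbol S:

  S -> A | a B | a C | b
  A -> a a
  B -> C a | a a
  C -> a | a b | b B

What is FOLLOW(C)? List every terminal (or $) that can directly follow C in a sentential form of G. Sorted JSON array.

Compute FIRST by fixpoint:
round 1:
  A via A→a a: +{a}
  B via B→a a: +{a}
  C via C→a: +{a}
  C via C→b B: +{b}
  S via S→A: +{a}
  S via S→b: +{b}
  S: {a,b}  A: {a}  B: {a}  C: {a,b}
round 2:
  B via B→C a: +{b}
  S: {a,b}  A: {a}  B: {a,b}  C: {a,b}
round 3: — fixpoint
  S: {a,b}  A: {a}  B: {a,b}  C: {a,b}

FOLLOW iteration:
initialize: $ ∈ FOLLOW(S)
round 1:
  B→C a: FOLLOW(C) ⊇ FIRST(a) = {a}; new: +{a}
  C→b B: FOLLOW(B) ⊇ FOLLOW(C) ⊇ {a}; new: +{a}
  S→A: FOLLOW(A) ⊇ FOLLOW(S) ⊇ {$}; new: +{$}
  S→a B: FOLLOW(B) ⊇ FOLLOW(S) ⊇ {$}; new: +{$}
  S→a C: FOLLOW(C) ⊇ FOLLOW(S) ⊇ {$}; new: +{$}
  S: {$}  A: {$}  B: {$,a}  C: {$,a}
round 2: done
  S: {$}  A: {$}  B: {$,a}  C: {$,a}

FOLLOW(C) = ["$", "a"]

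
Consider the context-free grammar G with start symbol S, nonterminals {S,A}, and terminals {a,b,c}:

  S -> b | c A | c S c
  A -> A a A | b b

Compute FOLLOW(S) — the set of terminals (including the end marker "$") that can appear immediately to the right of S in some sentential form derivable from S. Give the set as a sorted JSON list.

Compute FIRST by fixpoint:
iter 1:
  A via A→b b: +{b}
  S via S→b: +{b}
  S via S→c A: +{c}
  FIRST[S]={b,c}  FIRST[A]={b}
iter 2: — fixpoint
  FIRST[S]={b,c}  FIRST[A]={b}

FOLLOW iteration:
initialize: $ ∈ FOLLOW(S)
pass 1:
  A→A a A: FOLLOW(A) ⊇ FIRST(a) = {a}; new: +{a}
  S→c A: FOLLOW(A) ⊇ FOLLOW(S) ⊇ {$}; new: +{$}
  S→c S c: FOLLOW(S) ⊇ FIRST(c) = {c}; new: +{c}
  FOLLOW[S]={$,c}  FOLLOW[A]={$,a}
pass 2:
  S→c A: FOLLOW(A) ⊇ FOLLOW(S) ⊇ {$,c}; new: +{c}
  FOLLOW[S]={$,c}  FOLLOW[A]={$,a,c}
pass 3: done
  FOLLOW[S]={$,c}  FOLLOW[A]={$,a,c}

FOLLOW(S) = ["$", "c"]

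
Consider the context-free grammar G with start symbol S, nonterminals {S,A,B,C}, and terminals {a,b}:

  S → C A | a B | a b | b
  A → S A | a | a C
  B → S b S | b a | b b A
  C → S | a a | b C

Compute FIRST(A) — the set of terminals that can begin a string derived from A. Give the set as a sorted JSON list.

Compute FIRST by fixpoint:
[1]
  A via A→a: +{a}
  B via B→b a: +{b}
  C via C→a a: +{a}
  C via C→b C: +{b}
  S via S→C A: +{a,b}
  FIRST(S)={a,b}  FIRST(A)={a}  FIRST(B)={b}  FIRST(C)={a,b}
[2]
  A via A→S A: +{b}
  B via B→S b S: +{a}
  FIRST(S)={a,b}  FIRST(A)={a,b}  FIRST(B)={a,b}  FIRST(C)={a,b}
[3] (no change)
  FIRST(S)={a,b}  FIRST(A)={a,b}  FIRST(B)={a,b}  FIRST(C)={a,b}

FIRST(A) = ["a", "b"]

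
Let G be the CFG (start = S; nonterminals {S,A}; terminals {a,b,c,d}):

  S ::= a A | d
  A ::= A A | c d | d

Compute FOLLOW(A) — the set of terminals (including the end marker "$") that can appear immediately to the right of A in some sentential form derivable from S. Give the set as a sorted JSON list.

FIRST sets, iterate to fixpoint:
round 1:
  A via A→c d: +{c}
  A via A→d: +{d}
  S via S→a A: +{a}
  S via S→d: +{d}
  S: {a,d}  A: {c,d}
round 2: (no change)
  S: {a,d}  A: {c,d}

FOLLOW sets:
seed FOLLOW(S) with $
round 1:
  A→A A: FOLLOW(A) ⊇ FIRST(A) = {c,d}; new: +{c,d}
  S→a A: FOLLOW(A) ⊇ FOLLOW(S) ⊇ {$}; new: +{$}
  S: {$}  A: {$,c,d}
round 2: (stable)
  S: {$}  A: {$,c,d}

FOLLOW(A) = ["$", "c", "d"]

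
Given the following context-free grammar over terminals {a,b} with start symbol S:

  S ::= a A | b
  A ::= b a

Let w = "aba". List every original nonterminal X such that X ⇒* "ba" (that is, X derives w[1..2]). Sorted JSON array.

CNF form of G:
  S -> T1 A | b
  A -> T0 T1
  T0 -> b
  T1 -> a

CYK table (by increasing span), restricted to cells inside w[1..2]:
  [1..1]={S,T0}  "b"  orig:{S}
  [2..2]={T1}  "a"  orig:{}
  [1..2]={A}  "ba"

Original NTs in T[1,2] deriving "ba": ["A"]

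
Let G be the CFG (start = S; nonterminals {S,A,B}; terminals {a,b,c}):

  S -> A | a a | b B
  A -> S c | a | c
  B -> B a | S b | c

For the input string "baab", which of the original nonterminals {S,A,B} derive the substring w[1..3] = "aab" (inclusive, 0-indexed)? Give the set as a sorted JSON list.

Convert to CNF:
  S -> S T0 | T1 T1 | T2 B | a | c
  A -> S T0 | a | c
  B -> B T1 | S T2 | c
  T0 -> c
  T1 -> a
  T2 -> b

CYK fill — only the sub-triangle for w[1..3]:
  T[1,1] 'a' = {A,S,T1}  orig:{A,S}
  T[2,2] 'a' = {A,S,T1}  orig:{A,S}
  T[3,3] 'b' = {T2}  orig:{}
  T[1,2] 'aa' = {S}
  T[2,3] 'ab' = {B}
  T[1,3] 'aab' = {B}

Original NTs in T[1,3] deriving "aab": ["B"]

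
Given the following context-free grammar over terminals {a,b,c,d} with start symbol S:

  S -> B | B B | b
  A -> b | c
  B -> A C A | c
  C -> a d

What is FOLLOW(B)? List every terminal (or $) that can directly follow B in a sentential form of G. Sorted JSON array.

Compute FIRST by fixpoint:
pass 1:
  A via A→b: +{b}
  A via A→c: +{c}
  B via B→A C A: +{b,c}
  C via C→a d: +{a}
  S via S→B: +{b,c}
  S: {b,c}  A: {b,c}  B: {b,c}  C: {a}
pass 2: (stable)
  S: {b,c}  A: {b,c}  B: {b,c}  C: {a}

FOLLOW iteration:
initialize: $ ∈ FOLLOW(S)
iter 1:
  B→A C A: FOLLOW(A) ⊇ FIRST(C) = {a}; new: +{a}
  B→A C A: FOLLOW(C) ⊇ FIRST(A) = {b,c}; new: +{b,c}
  S→B: FOLLOW(B) ⊇ FOLLOW(S) ⊇ {$}; new: +{$}
  S→B B: FOLLOW(B) ⊇ FIRST(B) = {b,c}; new: +{b,c}
  FOLLOW(S)={$}  FOLLOW(A)={a}  FOLLOW(B)={$,b,c}  FOLLOW(C)={b,c}
iter 2:
  B→A C A: FOLLOW(A) ⊇ FOLLOW(B) ⊇ {$,b,c}; new: +{$,b,c}
  FOLLOW(S)={$}  FOLLOW(A)={$,a,b,c}  FOLLOW(B)={$,b,c}  FOLLOW(C)={b,c}
iter 3: done
  FOLLOW(S)={$}  FOLLOW(A)={$,a,b,c}  FOLLOW(B)={$,b,c}  FOLLOW(C)={b,c}

FOLLOW(B) = ["$", "b", "c"]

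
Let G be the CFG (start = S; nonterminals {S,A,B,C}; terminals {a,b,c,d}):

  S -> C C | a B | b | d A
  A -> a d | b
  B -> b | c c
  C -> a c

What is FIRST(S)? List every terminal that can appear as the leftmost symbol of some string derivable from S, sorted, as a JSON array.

FIRST iteration:
iter 1:
  A via A→a d: +{a}
  A via A→b: +{b}
  B via B→b: +{b}
  B via B→c c: +{c}
  C via C→a c: +{a}
  S via S→C C: +{a}
  S via S→b: +{b}
  S via S→d A: +{d}
  S: {a,b,d}  A: {a,b}  B: {b,c}  C: {a}
iter 2: (no change)
  S: {a,b,d}  A: {a,b}  B: {b,c}  C: {a}

FIRST(S) = ["a", "b", "d"]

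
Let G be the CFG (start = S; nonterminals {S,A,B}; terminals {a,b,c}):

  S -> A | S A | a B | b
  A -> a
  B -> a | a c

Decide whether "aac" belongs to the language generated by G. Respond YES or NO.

CNF form of G:
  S -> S A | T0 B | a | b
  A -> a
  B -> T0 T1 | a
  T0 -> a
  T1 -> c

CYK fill:
  [0..0]={A,B,S,T0}  "a"  orig:{A,B,S}
  [1..1]={A,B,S,T0}  "a"  orig:{A,B,S}
  [2..2]={T1}  "c"  orig:{}
  [0..1]={S}  "aa"
  [1..2]={B}  "ac"
  [0..2]={S}  "aac"

S ∈ T[0,2] ⇒ YES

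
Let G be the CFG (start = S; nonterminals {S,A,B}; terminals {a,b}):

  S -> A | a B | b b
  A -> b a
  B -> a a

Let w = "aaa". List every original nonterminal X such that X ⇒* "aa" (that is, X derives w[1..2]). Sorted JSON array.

Convert to CNF:
  S -> T0 T0 | T0 T1 | T1 B
  A -> T0 T1
  B -> T1 T1
  T0 -> b
  T1 -> a

CYK table (by increasing span) (cells [i..j] with 1 ≤ i ≤ j ≤ 2 only):
  cell(1,1) a: {T1}  orig:{}
  cell(2,2) a: {T1}  orig:{}
  cell(1,2) aa: {B}

Original NTs in T[1,2] deriving "aa": ["B"]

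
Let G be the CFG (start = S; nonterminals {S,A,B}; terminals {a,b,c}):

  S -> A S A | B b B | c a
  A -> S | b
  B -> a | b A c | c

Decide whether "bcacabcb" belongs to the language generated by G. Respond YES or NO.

CNF form of G:
  S -> A X6 | B X7 | T1 T2
  A -> A X3 | B X4 | T1 T2 | b
  B -> T0 X5 | a | c
  T0 -> b
  T1 -> c
  T2 -> a
  X3 -> S A
  X4 -> T0 B
  X5 -> A T1
  X6 -> S A
  X7 -> T0 B

Fill CYK table bottom-up:
  cell(0,0) b: {A,T0}  orig:{A}
  cell(1,1) c: {B,T1}  orig:{B}
  cell(2,2) a: {B,T2}  orig:{B}
  cell(3,3) c: {B,T1}  orig:{B}
  cell(4,4) a: {B,T2}  orig:{B}
  cell(5,5) b: {A,T0}  orig:{A}
  cell(6,6) c: {B,T1}  orig:{B}
  cell(7,7) b: {A,T0}  orig:{A}
  cell(0,1) bc: {X4,X5,X7}  orig:{}
  cell(1,2) ca: {A,S}
  cell(2,3) ac: ∅
  cell(3,4) ca: {A,S}
  cell(4,5) ab: ∅
  cell(5,6) bc: {X4,X5,X7}  orig:{}
  cell(6,7) cb: ∅
  cell(0,2) bca: ∅
  cell(1,3) cac: {X5}  orig:{}
  cell(2,4) aca: ∅
  cell(3,5) cab: {X3,X6}  orig:{}
  cell(4,6) abc: {A,S}
  cell(5,7) bcb: ∅
  cell(0,3) bcac: {B}
  cell(1,4) caca: {X3,X6}  orig:{}
  cell(2,5) acab: ∅
  cell(3,6) cabc: ∅
  cell(4,7) abcb: {X3,X6}  orig:{}
  cell(0,4) bcaca: {A,S}
  cell(1,5) cacab: {A,S}
  cell(2,6) acabc: ∅
  cell(3,7) cabcb: ∅
  cell(0,5) bcacab: {X3,X6}  orig:{}
  cell(1,6) cacabc: {X5}  orig:{}
  cell(2,7) acabcb: ∅
  cell(0,6) bcacabc: {B}
  cell(1,7) cacabcb: ∅
  cell(0,7) bcacabcb: ∅

S ∉ T[0,7] ⇒ NO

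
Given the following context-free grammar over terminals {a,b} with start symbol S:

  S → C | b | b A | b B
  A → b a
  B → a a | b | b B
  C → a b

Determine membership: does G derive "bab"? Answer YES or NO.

CNF form of G:
  S -> T0 A | T0 B | T1 T0 | b
  A -> T0 T1
  B -> T0 B | T1 T1 | b
  C -> T1 T0
  T0 -> b
  T1 -> a

Fill CYK table bottom-up:
  T[0,0] 'b' = {B,S,T0}  orig:{B,S}
  T[1,1] 'a' = {T1}  orig:{}
  T[2,2] 'b' = {B,S,T0}  orig:{B,S}
  T[0,1] 'ba' = {A}
  T[1,2] 'ab' = {C,S}
  T[0,2] 'bab' = ∅

S ∉ T[0,2] ⇒ NO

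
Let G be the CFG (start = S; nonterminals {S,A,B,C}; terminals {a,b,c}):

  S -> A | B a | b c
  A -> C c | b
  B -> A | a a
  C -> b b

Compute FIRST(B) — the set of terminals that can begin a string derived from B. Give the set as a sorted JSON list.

FIRST sets, iterate to fixpoint:
round 1:
  A via A→b: +{b}
  B via B→A: +{b}
  B via B→a a: +{a}
  C via C→b b: +{b}
  S via S→A: +{b}
  S via S→B a: +{a}
  FIRST[S]={a,b}  FIRST[A]={b}  FIRST[B]={a,b}  FIRST[C]={b}
round 2: (stable)
  FIRST[S]={a,b}  FIRST[A]={b}  FIRST[B]={a,b}  FIRST[C]={b}

FIRST(B) = ["a", "b"]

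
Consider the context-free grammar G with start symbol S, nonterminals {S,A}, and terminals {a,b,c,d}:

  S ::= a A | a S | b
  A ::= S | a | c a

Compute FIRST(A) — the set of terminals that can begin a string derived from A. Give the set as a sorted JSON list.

FIRST iteration:
iter 1:
  A via A→a: +{a}
  A via A→c a: +{c}
  S via S→a A: +{a}
  S via S→b: +{b}
  FIRST(S)={a,b}  FIRST(A)={a,c}
iter 2:
  A via A→S: +{b}
  FIRST(S)={a,b}  FIRST(A)={a,b,c}
iter 3: (stable)
  FIRST(S)={a,b}  FIRST(A)={a,b,c}

FIRST(A) = ["a", "b", "c"]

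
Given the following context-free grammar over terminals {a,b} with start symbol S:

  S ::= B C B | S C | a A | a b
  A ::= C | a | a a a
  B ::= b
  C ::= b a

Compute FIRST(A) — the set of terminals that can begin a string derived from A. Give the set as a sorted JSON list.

FIRST sets, iterate to fixpoint:
pass 1:
  A via A→a: +{a}
  B via B→b: +{b}
  C via C→b a: +{b}
  S via S→B C B: +{b}
  S via S→a A: +{a}
  S: {a,b}  A: {a}  B: {b}  C: {b}
pass 2:
  A via A→C: +{b}
  S: {a,b}  A: {a,b}  B: {b}  C: {b}
pass 3: done
  S: {a,b}  A: {a,b}  B: {b}  C: {b}

FIRST(A) = ["a", "b"]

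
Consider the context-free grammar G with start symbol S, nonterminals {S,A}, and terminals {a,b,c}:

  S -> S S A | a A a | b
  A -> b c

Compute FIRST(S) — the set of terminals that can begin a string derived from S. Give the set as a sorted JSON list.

Compute FIRST by fixpoint:
[1]
  A via A→b c: +{b}
  S via S→a A a: +{a}
  S via S→b: +{b}
  FIRST(S)={a,b}  FIRST(A)={b}
[2] done
  FIRST(S)={a,b}  FIRST(A)={b}

FIRST(S) = ["a", "b"]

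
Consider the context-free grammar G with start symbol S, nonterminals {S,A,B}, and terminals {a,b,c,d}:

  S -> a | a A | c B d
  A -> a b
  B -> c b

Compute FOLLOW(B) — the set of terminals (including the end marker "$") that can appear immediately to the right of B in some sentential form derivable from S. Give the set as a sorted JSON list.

FIRST sets, iterate to fixpoint:
iter 1:
  A via A→a b: +{a}
  B via B→c b: +{c}
  S via S→a: +{a}
  S via S→c B d: +{c}
  S: {a,c}  A: {a}  B: {c}
iter 2: (no change)
  S: {a,c}  A: {a}  B: {c}

FOLLOW iteration:
FOLLOW(S) := {$}
pass 1:
  S→a A: FOLLOW(A) ⊇ FOLLOW(S) ⊇ {$}; new: +{$}
  S→c B d: FOLLOW(B) ⊇ FIRST(d) = {d}; new: +{d}
  FOLLOW[S]={$}  FOLLOW[A]={$}  FOLLOW[B]={d}
pass 2: — fixpoint
  FOLLOW[S]={$}  FOLLOW[A]={$}  FOLLOW[B]={d}

FOLLOW(B) = ["d"]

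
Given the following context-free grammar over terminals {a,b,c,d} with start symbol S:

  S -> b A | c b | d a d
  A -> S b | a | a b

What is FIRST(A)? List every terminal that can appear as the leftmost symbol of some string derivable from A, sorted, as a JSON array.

FIRST sets, iterate to fixpoint:
round 1:
  A via A→a: +{a}
  S via S→b A: +{b}
  S via S→c b: +{c}
  S via S→d a d: +{d}
  S: {b,c,d}  A: {a}
round 2:
  A via A→S b: +{b,c,d}
  S: {b,c,d}  A: {a,b,c,d}
round 3: — fixpoint
  S: {b,c,d}  A: {a,b,c,d}

FIRST(A) = ["a", "b", "c", "d"]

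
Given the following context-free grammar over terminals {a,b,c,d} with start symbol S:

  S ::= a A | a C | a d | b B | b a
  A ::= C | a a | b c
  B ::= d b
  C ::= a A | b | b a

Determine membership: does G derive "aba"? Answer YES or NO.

Convert to CNF:
  S -> T0 A | T0 C | T0 T3 | T1 B | T1 T0
  A -> T0 A | T0 T0 | T1 T0 | T1 T2 | b
  B -> T3 T1
  C -> T0 A | T1 T0 | b
  T0 -> a
  T1 -> b
  T2 -> c
  T3 -> d

Fill CYK table bottom-up:
  [0..0]={T0}  "a"  orig:{}
  [1..1]={A,C,T1}  "b"  orig:{A,C}
  [2..2]={T0}  "a"  orig:{}
  [0..1]={A,C,S}  "ab"
  [1..2]={A,C,S}  "ba"
  [0..2]={A,C,S}  "aba"

S ∈ T[0,2] ⇒ YES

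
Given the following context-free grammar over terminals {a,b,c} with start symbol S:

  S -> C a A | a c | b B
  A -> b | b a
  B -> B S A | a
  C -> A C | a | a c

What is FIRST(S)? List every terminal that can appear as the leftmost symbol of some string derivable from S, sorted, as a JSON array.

FIRST sets, iterate to fixpoint:
[1]
  A via A→b: +{b}
  B via B→a: +{a}
  C via C→A C: +{b}
  C via C→a: +{a}
  S via S→C a A: +{a,b}
  S: {a,b}  A: {b}  B: {a}  C: {a,b}
[2] — fixpoint
  S: {a,b}  A: {b}  B: {a}  C: {a,b}

FIRST(S) = ["a", "b"]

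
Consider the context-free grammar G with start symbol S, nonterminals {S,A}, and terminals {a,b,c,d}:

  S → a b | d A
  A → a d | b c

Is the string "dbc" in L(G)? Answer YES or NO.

Convert to CNF:
  S -> T0 T2 | T1 A
  A -> T0 T1 | T2 T3
  T0 -> a
  T1 -> d
  T2 -> b
  T3 -> c

CYK fill:
  [0..0]={T1}  "d"  orig:{}
  [1..1]={T2}  "b"  orig:{}
  [2..2]={T3}  "c"  orig:{}
  [0..1]=∅  "db"
  [1..2]={A}  "bc"
  [0..2]={S}  "dbc"

S ∈ T[0,2] ⇒ YES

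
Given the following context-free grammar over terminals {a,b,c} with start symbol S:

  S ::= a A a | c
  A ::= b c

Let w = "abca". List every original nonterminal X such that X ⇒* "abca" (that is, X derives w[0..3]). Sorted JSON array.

CNF form of G:
  S -> T2 X3 | c
  A -> T0 T1
  T0 -> b
  T1 -> c
  T2 -> a
  X3 -> A T2

CYK fill — only the sub-triangle for w[0..3]:
  cell(0,0) a: {T2}  orig:{}
  cell(1,1) b: {T0}  orig:{}
  cell(2,2) c: {S,T1}  orig:{S}
  cell(3,3) a: {T2}  orig:{}
  cell(0,1) ab: ∅
  cell(1,2) bc: {A}
  cell(2,3) ca: ∅
  cell(0,2) abc: ∅
  cell(1,3) bca: {X3}  orig:{}
  cell(0,3) abca: {S}

Original NTs in T[0,3] deriving "abca": ["S"]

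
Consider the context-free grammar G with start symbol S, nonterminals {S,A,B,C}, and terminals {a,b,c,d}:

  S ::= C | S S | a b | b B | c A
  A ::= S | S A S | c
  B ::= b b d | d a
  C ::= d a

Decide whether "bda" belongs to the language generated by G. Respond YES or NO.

CNF form of G:
  S -> S S | T0 T1 | T1 B | T2 A | T3 T0
  A -> S S | S X4 | T0 T1 | T1 B | T2 A | T3 T0 | c
  B -> T1 X5 | T3 T0
  C -> T3 T0
  T0 -> a
  T1 -> b
  T2 -> c
  T3 -> d
  X4 -> A S
  X5 -> T1 T3

Fill CYK table bottom-up:
  cell(0,0) b: {T1}  orig:{}
  cell(1,1) d: {T3}  orig:{}
  cell(2,2) a: {T0}  orig:{}
  cell(0,1) bd: {X5}  orig:{}
  cell(1,2) da: {A,B,C,S}
  cell(0,2) bda: {A,S}

S ∈ T[0,2] ⇒ YES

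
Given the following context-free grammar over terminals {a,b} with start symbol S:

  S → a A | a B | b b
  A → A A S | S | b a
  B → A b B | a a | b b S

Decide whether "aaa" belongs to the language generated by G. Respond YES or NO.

CNF form of G:
  S -> T0 A | T0 B | T1 T1
  A -> A X2 | T0 A | T0 B | T1 T0 | T1 T1
  B -> A X3 | T0 T0 | T1 X4
  T0 -> a
  T1 -> b
  X2 -> A S
  X3 -> T1 B
  X4 -> T1 S

CYK fill:
  cell(0,0) a: {T0}  orig:{}
  cell(1,1) a: {T0}  orig:{}
  cell(2,2) a: {T0}  orig:{}
  cell(0,1) aa: {B}
  cell(1,2) aa: {B}
  cell(0,2) aaa: {A,S}

S ∈ T[0,2] ⇒ YES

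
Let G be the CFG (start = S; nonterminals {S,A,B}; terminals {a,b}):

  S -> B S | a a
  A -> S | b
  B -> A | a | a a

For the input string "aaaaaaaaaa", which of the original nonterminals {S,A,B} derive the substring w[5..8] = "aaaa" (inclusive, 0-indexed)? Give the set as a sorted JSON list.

CNF form of G:
  S -> B S | T0 T0
  A -> B S | T0 T0 | b
  B -> B S | T0 T0 | a | b
  T0 -> a

CYK table (by increasing span) — only the sub-triangle for w[5..8]:
  T[5,5] 'a' = {B,T0}  orig:{B}
  T[6,6] 'a' = {B,T0}  orig:{B}
  T[7,7] 'a' = {B,T0}  orig:{B}
  T[8,8] 'a' = {B,T0}  orig:{B}
  T[5,6] 'aa' = {A,B,S}
  T[6,7] 'aa' = {A,B,S}
  T[7,8] 'aa' = {A,B,S}
  T[5,7] 'aaa' = {A,B,S}
  T[6,8] 'aaa' = {A,B,S}
  T[5,8] 'aaaa' = {A,B,S}

Original NTs in T[5,8] deriving "aaaa": ["A", "B", "S"]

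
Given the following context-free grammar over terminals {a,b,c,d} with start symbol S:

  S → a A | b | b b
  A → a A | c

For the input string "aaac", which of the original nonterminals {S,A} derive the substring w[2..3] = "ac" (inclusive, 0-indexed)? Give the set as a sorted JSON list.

CNF form of G:
  S -> T0 A | T1 T1 | b
  A -> T0 A | c
  T0 -> a
  T1 -> b

Fill CYK table bottom-up, restricted to cells inside w[2..3]:
  cell(2,2) a: {T0}  orig:{}
  cell(3,3) c: {A}
  cell(2,3) ac: {A,S}

Original NTs in T[2,3] deriving "ac": ["A", "S"]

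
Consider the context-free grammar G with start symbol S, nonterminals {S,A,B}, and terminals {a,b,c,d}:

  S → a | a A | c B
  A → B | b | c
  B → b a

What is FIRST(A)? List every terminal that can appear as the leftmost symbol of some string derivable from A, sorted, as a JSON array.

FIRST sets, iterate to fixpoint:
pass 1:
  A via A→b: +{b}
  A via A→c: +{c}
  B via B→b a: +{b}
  S via S→a: +{a}
  S via S→c B: +{c}
  S: {a,c}  A: {b,c}  B: {b}
pass 2: — fixpoint
  S: {a,c}  A: {b,c}  B: {b}

FIRST(A) = ["b", "c"]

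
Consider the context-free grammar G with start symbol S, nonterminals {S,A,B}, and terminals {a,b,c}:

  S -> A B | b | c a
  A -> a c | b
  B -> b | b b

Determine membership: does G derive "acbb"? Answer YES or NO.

CNF form of G:
  S -> A B | T1 T0 | b
  A -> T0 T1 | b
  B -> T2 T2 | b
  T0 -> a
  T1 -> c
  T2 -> b

CYK table (by increasing span):
  [0..0]={T0}  "a"  orig:{}
  [1..1]={T1}  "c"  orig:{}
  [2..2]={A,B,S,T2}  "b"  orig:{A,B,S}
  [3..3]={A,B,S,T2}  "b"  orig:{A,B,S}
  [0..1]={A}  "ac"
  [1..2]=∅  "cb"
  [2..3]={B,S}  "bb"
  [0..2]={S}  "acb"
  [1..3]=∅  "cbb"
  [0..3]={S}  "acbb"

S ∈ T[0,3] ⇒ YES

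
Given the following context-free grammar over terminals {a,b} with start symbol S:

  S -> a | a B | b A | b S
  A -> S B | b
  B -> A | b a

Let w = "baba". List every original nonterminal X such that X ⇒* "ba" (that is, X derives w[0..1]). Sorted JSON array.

CNF form of G:
  S -> T0 A | T0 S | T1 B | a
  A -> S B | b
  B -> S B | T0 T1 | b
  T0 -> b
  T1 -> a

CYK fill — only the sub-triangle for w[0..1]:
  T[0,0] 'b' = {A,B,T0}  orig:{A,B}
  T[1,1] 'a' = {S,T1}  orig:{S}
  T[0,1] 'ba' = {B,S}

Original NTs in T[0,1] deriving "ba": ["B", "S"]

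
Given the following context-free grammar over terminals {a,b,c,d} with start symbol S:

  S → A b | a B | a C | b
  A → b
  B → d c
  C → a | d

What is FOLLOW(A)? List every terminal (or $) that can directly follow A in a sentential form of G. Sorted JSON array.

FIRST iteration:
[1]
  A via A→b: +{b}
  B via B→d c: +{d}
  C via C→a: +{a}
  C via C→d: +{d}
  S via S→A b: +{b}
  S via S→a B: +{a}
  FIRST(S)={a,b}  FIRST(A)={b}  FIRST(B)={d}  FIRST(C)={a,d}
[2] done
  FIRST(S)={a,b}  FIRST(A)={b}  FIRST(B)={d}  FIRST(C)={a,d}

FOLLOW iteration:
seed FOLLOW(S) with $
pass 1:
  S→A b: FOLLOW(A) ⊇ FIRST(b) = {b}; new: +{b}
  S→a B: FOLLOW(B) ⊇ FOLLOW(S) ⊇ {$}; new: +{$}
  S→a C: FOLLOW(C) ⊇ FOLLOW(S) ⊇ {$}; new: +{$}
  FOLLOW[S]={$}  FOLLOW[A]={b}  FOLLOW[B]={$}  FOLLOW[C]={$}
pass 2: (no change)
  FOLLOW[S]={$}  FOLLOW[A]={b}  FOLLOW[B]={$}  FOLLOW[C]={$}

FOLLOW(A) = ["b"]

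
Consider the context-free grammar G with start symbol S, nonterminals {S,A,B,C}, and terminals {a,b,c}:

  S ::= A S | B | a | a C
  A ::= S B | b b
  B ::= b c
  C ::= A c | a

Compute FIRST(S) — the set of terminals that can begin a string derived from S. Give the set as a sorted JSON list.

FIRST iteration:
[1]
  A via A→b b: +{b}
  B via B→b c: +{b}
  C via C→A c: +{b}
  C via C→a: +{a}
  S via S→A S: +{b}
  S via S→a: +{a}
  FIRST(S)={a,b}  FIRST(A)={b}  FIRST(B)={b}  FIRST(C)={a,b}
[2]
  A via A→S B: +{a}
  FIRST(S)={a,b}  FIRST(A)={a,b}  FIRST(B)={b}  FIRST(C)={a,b}
[3] (no change)
  FIRST(S)={a,b}  FIRST(A)={a,b}  FIRST(B)={b}  FIRST(C)={a,b}

FIRST(S) = ["a", "b"]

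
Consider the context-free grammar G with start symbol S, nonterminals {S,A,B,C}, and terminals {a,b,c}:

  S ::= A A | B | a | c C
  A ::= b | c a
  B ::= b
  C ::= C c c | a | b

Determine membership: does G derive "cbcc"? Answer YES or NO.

Convert to CNF:
  S -> A A | T0 C | a | b
  A -> T0 T1 | b
  B -> b
  C -> C X2 | a | b
  T0 -> c
  T1 -> a
  X2 -> T0 T0

Fill CYK table bottom-up:
  [0..0]={T0}  "c"  orig:{}
  [1..1]={A,B,C,S}  "b"
  [2..2]={T0}  "c"  orig:{}
  [3..3]={T0}  "c"  orig:{}
  [0..1]={S}  "cb"
  [1..2]=∅  "bc"
  [2..3]={X2}  "cc"  orig:{}
  [0..2]=∅  "cbc"
  [1..3]={C}  "bcc"
  [0..3]={S}  "cbcc"

S ∈ T[0,3] ⇒ YES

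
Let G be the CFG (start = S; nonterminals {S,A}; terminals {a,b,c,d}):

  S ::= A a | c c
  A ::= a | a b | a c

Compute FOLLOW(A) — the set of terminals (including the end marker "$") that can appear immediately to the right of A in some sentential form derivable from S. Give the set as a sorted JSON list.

Compute FIRST by fixpoint:
iter 1:
  A via A→a: +{a}
  S via S→A a: +{a}
  S via S→c c: +{c}
  FIRST[S]={a,c}  FIRST[A]={a}
iter 2: (no change)
  FIRST[S]={a,c}  FIRST[A]={a}

FOLLOW sets:
seed FOLLOW(S) with $
pass 1:
  S→A a: FOLLOW(A) ⊇ FIRST(a) = {a}; new: +{a}
  FOLLOW[S]={$}  FOLLOW[A]={a}
pass 2: — fixpoint
  FOLLOW[S]={$}  FOLLOW[A]={a}

FOLLOW(A) = ["a"]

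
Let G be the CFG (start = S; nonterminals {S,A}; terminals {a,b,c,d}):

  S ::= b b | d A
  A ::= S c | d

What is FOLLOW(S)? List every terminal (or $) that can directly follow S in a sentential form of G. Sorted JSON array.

FIRST sets, iterate to fixpoint:
pass 1:
  A via A→d: +{d}
  S via S→b b: +{b}
  S via S→d A: +{d}
  S: {b,d}  A: {d}
pass 2:
  A via A→S c: +{b}
  S: {b,d}  A: {b,d}
pass 3: (stable)
  S: {b,d}  A: {b,d}

FOLLOW sets:
FOLLOW(S) := {$}
iter 1:
  A→S c: FOLLOW(S) ⊇ FIRST(c) = {c}; new: +{c}
  S→d A: FOLLOW(A) ⊇ FOLLOW(S) ⊇ {$,c}; new: +{$,c}
  FOLLOW[S]={$,c}  FOLLOW[A]={$,c}
iter 2: — fixpoint
  FOLLOW[S]={$,c}  FOLLOW[A]={$,c}

FOLLOW(S) = ["$", "c"]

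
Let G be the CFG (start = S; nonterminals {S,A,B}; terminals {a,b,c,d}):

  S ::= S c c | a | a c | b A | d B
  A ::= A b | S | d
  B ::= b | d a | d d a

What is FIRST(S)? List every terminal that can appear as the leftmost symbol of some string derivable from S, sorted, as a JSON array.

FIRST iteration:
iter 1:
  A via A→d: +{d}
  B via B→b: +{b}
  B via B→d a: +{d}
  S via S→a: +{a}
  S via S→b A: +{b}
  S via S→d B: +{d}
  FIRST[S]={a,b,d}  FIRST[A]={d}  FIRST[B]={b,d}
iter 2:
  A via A→S: +{a,b}
  FIRST[S]={a,b,d}  FIRST[A]={a,b,d}  FIRST[B]={b,d}
iter 3: — fixpoint
  FIRST[S]={a,b,d}  FIRST[A]={a,b,d}  FIRST[B]={b,d}

FIRST(S) = ["a", "b", "d"]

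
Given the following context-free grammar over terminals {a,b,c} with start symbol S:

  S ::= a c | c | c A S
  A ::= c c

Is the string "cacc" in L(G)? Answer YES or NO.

CNF form of G:
  S -> T0 X2 | T1 T0 | c
  A -> T0 T0
  T0 -> c
  T1 -> a
  X2 -> A S

Fill CYK table bottom-up:
  [0..0]={S,T0}  "c"  orig:{S}
  [1..1]={T1}  "a"  orig:{}
  [2..2]={S,T0}  "c"  orig:{S}
  [3..3]={S,T0}  "c"  orig:{S}
  [0..1]=∅  "ca"
  [1..2]={S}  "ac"
  [2..3]={A}  "cc"
  [0..2]=∅  "cac"
  [1..3]=∅  "acc"
  [0..3]=∅  "cacc"

S ∉ T[0,3] ⇒ NO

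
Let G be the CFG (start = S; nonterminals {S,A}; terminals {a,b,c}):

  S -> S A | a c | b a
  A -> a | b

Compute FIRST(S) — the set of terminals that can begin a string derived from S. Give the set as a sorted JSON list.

FIRST iteration:
iter 1:
  A via A→a: +{a}
  A via A→b: +{b}
  S via S→a c: +{a}
  S via S→b a: +{b}
  FIRST(S)={a,b}  FIRST(A)={a,b}
iter 2: (stable)
  FIRST(S)={a,b}  FIRST(A)={a,b}

FIRST(S) = ["a", "b"]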